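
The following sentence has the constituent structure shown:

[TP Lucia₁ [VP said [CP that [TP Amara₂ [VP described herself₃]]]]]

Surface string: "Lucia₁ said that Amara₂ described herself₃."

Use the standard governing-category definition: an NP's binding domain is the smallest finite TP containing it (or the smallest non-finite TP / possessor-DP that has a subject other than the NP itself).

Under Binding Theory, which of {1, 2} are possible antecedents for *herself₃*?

*herself* is an anaphor, so Principle A applies: it must be bound in its binding domain.
Binding domain of *herself₃*: the embedded TP, whose subject is Amara₂.
*Lucia₁* c-commands the anaphor but is outside its binding domain → cannot satisfy Principle A.
*Amara₂* c-commands the anaphor within its binding domain → licit binder.

{2}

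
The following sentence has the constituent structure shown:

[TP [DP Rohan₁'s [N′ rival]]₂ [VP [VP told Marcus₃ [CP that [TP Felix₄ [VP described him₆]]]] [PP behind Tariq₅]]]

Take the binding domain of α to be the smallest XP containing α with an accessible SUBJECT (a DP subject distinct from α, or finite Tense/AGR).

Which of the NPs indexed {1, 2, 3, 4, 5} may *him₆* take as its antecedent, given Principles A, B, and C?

*him* is a pronoun, so Principle B applies: it must be free in its binding domain.
Binding domain of *him₆*: the embedded TP, whose subject is Felix₄.
*Rohan₁* and the pronoun do not c-command one another → neither Principle B nor Principle C is at stake; coindexation permitted.
*[Rohan₁'s rival]₂* c-commands the pronoun but from outside its binding domain, and is not c-commanded by it → coindexation permitted.
*Marcus₃* c-commands the pronoun but from outside its binding domain, and is not c-commanded by it → coindexation permitted.
*Felix₄* c-commands the pronoun within its binding domain → coindexation would violate Principle B.
*Tariq₅* and the pronoun do not c-command one another → neither Principle B nor Principle C is at stake; coindexation permitted.

{1, 2, 3, 5}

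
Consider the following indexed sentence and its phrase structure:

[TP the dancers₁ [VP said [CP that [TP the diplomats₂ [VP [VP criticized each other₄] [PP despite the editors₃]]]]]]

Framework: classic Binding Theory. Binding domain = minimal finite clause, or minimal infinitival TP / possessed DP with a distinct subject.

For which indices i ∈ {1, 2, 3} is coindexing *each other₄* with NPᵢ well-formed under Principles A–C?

{2}

*each other* is an anaphor, so Principle A applies: it must be bound in its binding domain.
Binding domain of *each other₄*: the embedded TP, whose subject is the diplomats₂.
*the dancers₁* c-commands the anaphor but is outside its binding domain → cannot satisfy Principle A.
*the diplomats₂* c-commands the anaphor within its binding domain → licit binder.
*the editors₃* does not c-command the anaphor → cannot bind it.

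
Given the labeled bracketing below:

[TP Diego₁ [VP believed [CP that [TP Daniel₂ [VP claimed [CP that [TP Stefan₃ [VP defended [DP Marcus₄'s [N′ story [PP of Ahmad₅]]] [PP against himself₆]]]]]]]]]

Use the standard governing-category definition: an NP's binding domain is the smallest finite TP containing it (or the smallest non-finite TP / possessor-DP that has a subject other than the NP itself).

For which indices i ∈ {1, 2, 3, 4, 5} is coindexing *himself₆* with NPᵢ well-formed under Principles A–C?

*himself* is an anaphor, so Principle A applies: it must be bound in its binding domain.
Binding domain of *himself₆*: the embedded TP, whose subject is Stefan₃.
*Diego₁* c-commands the anaphor but is outside its binding domain → cannot satisfy Principle A.
*Daniel₂* c-commands the anaphor but is outside its binding domain → cannot satisfy Principle A.
*Stefan₃* c-commands the anaphor within its binding domain → licit binder.
*Marcus₄* does not c-command the anaphor → cannot bind it.
*Ahmad₅* does not c-command the anaphor → cannot bind it.

{3}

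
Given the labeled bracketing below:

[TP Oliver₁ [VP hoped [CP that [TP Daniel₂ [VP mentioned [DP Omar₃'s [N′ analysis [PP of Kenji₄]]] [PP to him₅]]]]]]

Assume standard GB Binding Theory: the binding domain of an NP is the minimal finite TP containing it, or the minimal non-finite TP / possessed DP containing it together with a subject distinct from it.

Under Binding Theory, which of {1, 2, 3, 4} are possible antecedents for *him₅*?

*him* is a pronoun, so Principle B applies: it must be free in its binding domain.
Binding domain of *him₅*: the embedded TP, whose subject is Daniel₂.
*Oliver₁* c-commands the pronoun but from outside its binding domain, and is not c-commanded by it → coindexation permitted.
*Daniel₂* c-commands the pronoun within its binding domain → coindexation would violate Principle B.
*Omar₃* and the pronoun do not c-command one another → neither Principle B nor Principle C is at stake; coindexation permitted.
*Kenji₄* and the pronoun do not c-command one another → neither Principle B nor Principle C is at stake; coindexation permitted.

{1, 3, 4}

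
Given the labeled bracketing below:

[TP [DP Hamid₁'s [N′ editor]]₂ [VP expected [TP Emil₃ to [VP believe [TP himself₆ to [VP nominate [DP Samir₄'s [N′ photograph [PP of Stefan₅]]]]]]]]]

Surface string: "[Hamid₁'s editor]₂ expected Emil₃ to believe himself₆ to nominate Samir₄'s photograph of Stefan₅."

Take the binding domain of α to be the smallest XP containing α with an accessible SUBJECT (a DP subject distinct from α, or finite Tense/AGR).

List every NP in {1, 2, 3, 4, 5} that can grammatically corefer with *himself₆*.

*himself* is an anaphor, so Principle A applies: it must be bound in its binding domain.
Binding domain of *himself₆*: the embedded TP, whose subject is Emil₃.
*Hamid₁* does not c-command the anaphor → cannot bind it.
*[Hamid₁'s editor]₂* c-commands the anaphor but is outside its binding domain → cannot satisfy Principle A.
*Emil₃* c-commands the anaphor within its binding domain → licit binder.
*Samir₄* does not c-command the anaphor → cannot bind it.
*Stefan₅* does not c-command the anaphor → cannot bind it.

{3}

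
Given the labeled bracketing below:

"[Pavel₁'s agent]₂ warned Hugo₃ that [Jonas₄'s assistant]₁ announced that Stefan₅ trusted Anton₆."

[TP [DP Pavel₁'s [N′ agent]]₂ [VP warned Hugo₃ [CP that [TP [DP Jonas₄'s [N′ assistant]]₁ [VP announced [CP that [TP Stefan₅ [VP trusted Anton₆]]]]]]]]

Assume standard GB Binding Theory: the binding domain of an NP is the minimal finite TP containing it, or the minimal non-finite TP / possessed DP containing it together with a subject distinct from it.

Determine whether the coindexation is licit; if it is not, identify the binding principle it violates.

grammatical

The two coindexed NPs are *[Jonas₄'s assistant]₁* and *Pavel₁*.
*Pavel₁* is an R-expression; no coindexed NP c-commands it, so Principle C holds.
*[Jonas₄'s assistant]₁* is an R-expression; *Pavel₁* does not c-command it, and no other NP shares its index, so Principle C is satisfied.
All principles are respected.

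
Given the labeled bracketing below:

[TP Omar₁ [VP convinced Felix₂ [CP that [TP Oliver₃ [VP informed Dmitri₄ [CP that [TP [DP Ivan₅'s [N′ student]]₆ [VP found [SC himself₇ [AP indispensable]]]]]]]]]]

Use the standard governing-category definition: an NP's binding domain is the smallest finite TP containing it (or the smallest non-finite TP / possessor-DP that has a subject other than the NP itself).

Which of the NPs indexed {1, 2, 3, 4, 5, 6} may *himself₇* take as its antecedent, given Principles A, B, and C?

{6}

*himself* is an anaphor, so Principle A applies: it must be bound in its binding domain.
Binding domain of *himself₇*: the embedded TP, whose subject is [Ivan₅'s student]₆.
*Omar₁* c-commands the anaphor but is outside its binding domain → cannot satisfy Principle A.
*Felix₂* c-commands the anaphor but is outside its binding domain → cannot satisfy Principle A.
*Oliver₃* c-commands the anaphor but is outside its binding domain → cannot satisfy Principle A.
*Dmitri₄* c-commands the anaphor but is outside its binding domain → cannot satisfy Principle A.
*Ivan₅* does not c-command the anaphor → cannot bind it.
*[Ivan₅'s student]₆* c-commands the anaphor within its binding domain → licit binder.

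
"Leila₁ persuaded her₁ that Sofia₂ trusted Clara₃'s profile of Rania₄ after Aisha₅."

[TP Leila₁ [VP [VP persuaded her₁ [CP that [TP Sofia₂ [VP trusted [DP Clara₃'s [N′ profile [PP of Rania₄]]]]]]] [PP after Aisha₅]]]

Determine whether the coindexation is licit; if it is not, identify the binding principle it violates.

The two coindexed NPs are *Leila₁* and *her₁*.
*her₁* is a pronoun. Its binding domain is the matrix TP, whose subject is Leila₁.
*Leila₁* c-commands it within that domain and carries the same index.
The pronoun is locally bound → Principle B violation.

Principle B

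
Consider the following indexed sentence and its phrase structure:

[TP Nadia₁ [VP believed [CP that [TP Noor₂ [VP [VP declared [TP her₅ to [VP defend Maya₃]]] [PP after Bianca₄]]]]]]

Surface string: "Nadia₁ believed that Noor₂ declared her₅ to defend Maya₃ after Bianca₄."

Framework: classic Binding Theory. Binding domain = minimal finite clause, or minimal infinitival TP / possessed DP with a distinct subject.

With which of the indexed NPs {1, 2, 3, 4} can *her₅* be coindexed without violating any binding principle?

{1, 4}

*her* is a pronoun, so Principle B applies: it must be free in its binding domain.
Binding domain of *her₅*: the embedded TP, whose subject is Noor₂.
*Nadia₁* c-commands the pronoun but from outside its binding domain, and is not c-commanded by it → coindexation permitted.
*Noor₂* c-commands the pronoun within its binding domain → coindexation would violate Principle B.
*Maya₃*: the pronoun c-commands this R-expression → coindexation would violate Principle C on *Maya₃*.
*Bianca₄* and the pronoun do not c-command one another → neither Principle B nor Principle C is at stake; coindexation permitted.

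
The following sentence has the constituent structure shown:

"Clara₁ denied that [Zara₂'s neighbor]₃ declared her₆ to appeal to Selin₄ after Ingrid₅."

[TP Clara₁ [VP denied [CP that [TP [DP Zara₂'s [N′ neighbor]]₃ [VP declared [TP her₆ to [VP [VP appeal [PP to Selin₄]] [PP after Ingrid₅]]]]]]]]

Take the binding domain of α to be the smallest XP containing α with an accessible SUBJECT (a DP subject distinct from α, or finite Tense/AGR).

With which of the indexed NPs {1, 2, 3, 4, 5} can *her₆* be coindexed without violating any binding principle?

*her* is a pronoun, so Principle B applies: it must be free in its binding domain.
Binding domain of *her₆*: the embedded TP, whose subject is [Zara₂'s neighbor]₃.
*Clara₁* c-commands the pronoun but from outside its binding domain, and is not c-commanded by it → coindexation permitted.
*Zara₂* and the pronoun do not c-command one another → neither Principle B nor Principle C is at stake; coindexation permitted.
*[Zara₂'s neighbor]₃* c-commands the pronoun within its binding domain → coindexation would violate Principle B.
*Selin₄*: the pronoun c-commands this R-expression → coindexation would violate Principle C on *Selin₄*.
*Ingrid₅*: the pronoun c-commands this R-expression → coindexation would violate Principle C on *Ingrid₅*.

{1, 2}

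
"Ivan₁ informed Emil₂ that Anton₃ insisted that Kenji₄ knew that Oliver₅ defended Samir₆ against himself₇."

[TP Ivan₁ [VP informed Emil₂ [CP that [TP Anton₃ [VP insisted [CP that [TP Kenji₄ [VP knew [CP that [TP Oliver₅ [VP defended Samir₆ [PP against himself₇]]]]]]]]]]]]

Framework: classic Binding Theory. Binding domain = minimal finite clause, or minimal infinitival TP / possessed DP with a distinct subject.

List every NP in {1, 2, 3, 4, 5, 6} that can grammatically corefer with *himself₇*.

{5, 6}

*himself* is an anaphor, so Principle A applies: it must be bound in its binding domain.
Binding domain of *himself₇*: the embedded TP, whose subject is Oliver₅.
*Ivan₁* c-commands the anaphor but is outside its binding domain → cannot satisfy Principle A.
*Emil₂* c-commands the anaphor but is outside its binding domain → cannot satisfy Principle A.
*Anton₃* c-commands the anaphor but is outside its binding domain → cannot satisfy Principle A.
*Kenji₄* c-commands the anaphor but is outside its binding domain → cannot satisfy Principle A.
*Oliver₅* c-commands the anaphor within its binding domain → licit binder.
*Samir₆* c-commands the anaphor within its binding domain → licit binder.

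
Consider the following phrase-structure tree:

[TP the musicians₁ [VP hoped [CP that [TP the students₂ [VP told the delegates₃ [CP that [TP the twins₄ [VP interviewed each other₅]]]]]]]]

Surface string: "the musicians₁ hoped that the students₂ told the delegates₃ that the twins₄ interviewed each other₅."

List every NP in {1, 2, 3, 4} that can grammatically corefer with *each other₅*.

*each other* is an anaphor, so Principle A applies: it must be bound in its binding domain.
Binding domain of *each other₅*: the embedded TP, whose subject is the twins₄.
*the musicians₁* c-commands the anaphor but is outside its binding domain → cannot satisfy Principle A.
*the students₂* c-commands the anaphor but is outside its binding domain → cannot satisfy Principle A.
*the delegates₃* c-commands the anaphor but is outside its binding domain → cannot satisfy Principle A.
*the twins₄* c-commands the anaphor within its binding domain → licit binder.

{4}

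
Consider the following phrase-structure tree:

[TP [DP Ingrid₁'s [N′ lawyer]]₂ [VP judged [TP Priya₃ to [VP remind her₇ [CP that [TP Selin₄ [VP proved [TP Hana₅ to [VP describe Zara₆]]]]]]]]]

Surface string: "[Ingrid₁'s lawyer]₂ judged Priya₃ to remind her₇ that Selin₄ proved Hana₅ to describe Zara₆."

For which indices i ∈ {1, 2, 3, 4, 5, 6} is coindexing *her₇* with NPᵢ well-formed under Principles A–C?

*her* is a pronoun, so Principle B applies: it must be free in its binding domain.
Binding domain of *her₇*: the embedded TP, whose subject is Priya₃.
*Ingrid₁* and the pronoun do not c-command one another → neither Principle B nor Principle C is at stake; coindexation permitted.
*[Ingrid₁'s lawyer]₂* c-commands the pronoun but from outside its binding domain, and is not c-commanded by it → coindexation permitted.
*Priya₃* c-commands the pronoun within its binding domain → coindexation would violate Principle B.
*Selin₄*: the pronoun c-commands this R-expression → coindexation would violate Principle C on *Selin₄*.
*Hana₅*: the pronoun c-commands this R-expression → coindexation would violate Principle C on *Hana₅*.
*Zara₆*: the pronoun c-commands this R-expression → coindexation would violate Principle C on *Zara₆*.

{1, 2}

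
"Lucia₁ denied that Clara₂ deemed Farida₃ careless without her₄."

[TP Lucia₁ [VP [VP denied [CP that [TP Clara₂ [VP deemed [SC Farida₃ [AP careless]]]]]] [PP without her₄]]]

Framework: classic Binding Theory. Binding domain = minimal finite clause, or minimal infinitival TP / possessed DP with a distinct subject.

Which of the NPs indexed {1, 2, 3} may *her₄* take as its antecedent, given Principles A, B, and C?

{2, 3}

*her* is a pronoun, so Principle B applies: it must be free in its binding domain.
Binding domain of *her₄*: the matrix TP, whose subject is Lucia₁.
*Lucia₁* c-commands the pronoun within its binding domain → coindexation would violate Principle B.
*Clara₂* and the pronoun do not c-command one another → neither Principle B nor Principle C is at stake; coindexation permitted.
*Farida₃* and the pronoun do not c-command one another → neither Principle B nor Principle C is at stake; coindexation permitted.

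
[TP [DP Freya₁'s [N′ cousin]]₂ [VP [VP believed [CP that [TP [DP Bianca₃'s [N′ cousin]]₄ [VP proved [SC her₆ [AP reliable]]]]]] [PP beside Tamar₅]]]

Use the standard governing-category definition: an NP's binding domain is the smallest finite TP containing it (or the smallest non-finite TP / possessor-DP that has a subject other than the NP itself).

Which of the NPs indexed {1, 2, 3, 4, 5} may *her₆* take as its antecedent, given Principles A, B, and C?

*her* is a pronoun, so Principle B applies: it must be free in its binding domain.
Binding domain of *her₆*: the embedded TP, whose subject is [Bianca₃'s cousin]₄.
*Freya₁* and the pronoun do not c-command one another → neither Principle B nor Principle C is at stake; coindexation permitted.
*[Freya₁'s cousin]₂* c-commands the pronoun but from outside its binding domain, and is not c-commanded by it → coindexation permitted.
*Bianca₃* and the pronoun do not c-command one another → neither Principle B nor Principle C is at stake; coindexation permitted.
*[Bianca₃'s cousin]₄* c-commands the pronoun within its binding domain → coindexation would violate Principle B.
*Tamar₅* and the pronoun do not c-command one another → neither Principle B nor Principle C is at stake; coindexation permitted.

{1, 2, 3, 5}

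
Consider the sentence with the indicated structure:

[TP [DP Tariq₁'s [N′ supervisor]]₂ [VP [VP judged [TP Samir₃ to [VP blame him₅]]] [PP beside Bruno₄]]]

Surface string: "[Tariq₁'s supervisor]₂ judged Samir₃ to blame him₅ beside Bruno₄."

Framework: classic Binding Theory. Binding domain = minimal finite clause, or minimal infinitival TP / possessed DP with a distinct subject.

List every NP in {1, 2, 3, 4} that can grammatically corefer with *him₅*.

{1, 2, 4}

*him* is a pronoun, so Principle B applies: it must be free in its binding domain.
Binding domain of *him₅*: the embedded TP, whose subject is Samir₃.
*Tariq₁* and the pronoun do not c-command one another → neither Principle B nor Principle C is at stake; coindexation permitted.
*[Tariq₁'s supervisor]₂* c-commands the pronoun but from outside its binding domain, and is not c-commanded by it → coindexation permitted.
*Samir₃* c-commands the pronoun within its binding domain → coindexation would violate Principle B.
*Bruno₄* and the pronoun do not c-command one another → neither Principle B nor Principle C is at stake; coindexation permitted.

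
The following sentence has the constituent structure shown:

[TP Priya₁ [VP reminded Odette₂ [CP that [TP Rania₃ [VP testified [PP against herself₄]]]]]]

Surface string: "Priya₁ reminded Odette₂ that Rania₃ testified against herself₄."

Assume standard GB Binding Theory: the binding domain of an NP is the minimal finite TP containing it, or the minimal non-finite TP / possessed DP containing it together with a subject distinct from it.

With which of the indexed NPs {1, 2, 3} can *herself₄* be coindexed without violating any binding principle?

*herself* is an anaphor, so Principle A applies: it must be bound in its binding domain.
Binding domain of *herself₄*: the embedded TP, whose subject is Rania₃.
*Priya₁* c-commands the anaphor but is outside its binding domain → cannot satisfy Principle A.
*Odette₂* c-commands the anaphor but is outside its binding domain → cannot satisfy Principle A.
*Rania₃* c-commands the anaphor within its binding domain → licit binder.

{3}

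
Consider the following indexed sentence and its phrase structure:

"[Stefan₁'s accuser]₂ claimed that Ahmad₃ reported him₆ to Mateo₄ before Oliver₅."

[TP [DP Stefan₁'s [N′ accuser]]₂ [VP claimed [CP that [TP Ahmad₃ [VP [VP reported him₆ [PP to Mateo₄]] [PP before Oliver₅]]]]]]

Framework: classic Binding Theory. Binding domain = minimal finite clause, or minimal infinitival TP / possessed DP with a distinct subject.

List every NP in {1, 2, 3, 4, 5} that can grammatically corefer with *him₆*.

*him* is a pronoun, so Principle B applies: it must be free in its binding domain.
Binding domain of *him₆*: the embedded TP, whose subject is Ahmad₃.
*Stefan₁* and the pronoun do not c-command one another → neither Principle B nor Principle C is at stake; coindexation permitted.
*[Stefan₁'s accuser]₂* c-commands the pronoun but from outside its binding domain, and is not c-commanded by it → coindexation permitted.
*Ahmad₃* c-commands the pronoun within its binding domain → coindexation would violate Principle B.
*Mateo₄*: the pronoun c-commands this R-expression → coindexation would violate Principle C on *Mateo₄*.
*Oliver₅* and the pronoun do not c-command one another → neither Principle B nor Principle C is at stake; coindexation permitted.

{1, 2, 5}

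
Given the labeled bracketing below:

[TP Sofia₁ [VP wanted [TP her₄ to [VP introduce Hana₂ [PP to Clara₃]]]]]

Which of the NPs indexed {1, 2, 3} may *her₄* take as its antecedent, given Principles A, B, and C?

none

*her* is a pronoun, so Principle B applies: it must be free in its binding domain.
Binding domain of *her₄*: the matrix TP, whose subject is Sofia₁.
*Sofia₁* c-commands the pronoun within its binding domain → coindexation would violate Principle B.
*Hana₂*: the pronoun c-commands this R-expression → coindexation would violate Principle C on *Hana₂*.
*Clara₃*: the pronoun c-commands this R-expression → coindexation would violate Principle C on *Clara₃*.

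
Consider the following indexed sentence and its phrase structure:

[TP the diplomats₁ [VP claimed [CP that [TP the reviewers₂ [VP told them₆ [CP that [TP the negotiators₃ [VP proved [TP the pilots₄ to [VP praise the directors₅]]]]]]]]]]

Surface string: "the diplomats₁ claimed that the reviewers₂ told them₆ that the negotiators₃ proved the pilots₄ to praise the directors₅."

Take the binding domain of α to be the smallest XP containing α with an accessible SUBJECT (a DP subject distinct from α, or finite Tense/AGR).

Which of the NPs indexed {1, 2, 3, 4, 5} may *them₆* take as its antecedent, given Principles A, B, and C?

{1}

*them* is a pronoun, so Principle B applies: it must be free in its binding domain.
Binding domain of *them₆*: the embedded TP, whose subject is the reviewers₂.
*the diplomats₁* c-commands the pronoun but from outside its binding domain, and is not c-commanded by it → coindexation permitted.
*the reviewers₂* c-commands the pronoun within its binding domain → coindexation would violate Principle B.
*the negotiators₃*: the pronoun c-commands this R-expression → coindexation would violate Principle C on *the negotiators₃*.
*the pilots₄*: the pronoun c-commands this R-expression → coindexation would violate Principle C on *the pilots₄*.
*the directors₅*: the pronoun c-commands this R-expression → coindexation would violate Principle C on *the directors₅*.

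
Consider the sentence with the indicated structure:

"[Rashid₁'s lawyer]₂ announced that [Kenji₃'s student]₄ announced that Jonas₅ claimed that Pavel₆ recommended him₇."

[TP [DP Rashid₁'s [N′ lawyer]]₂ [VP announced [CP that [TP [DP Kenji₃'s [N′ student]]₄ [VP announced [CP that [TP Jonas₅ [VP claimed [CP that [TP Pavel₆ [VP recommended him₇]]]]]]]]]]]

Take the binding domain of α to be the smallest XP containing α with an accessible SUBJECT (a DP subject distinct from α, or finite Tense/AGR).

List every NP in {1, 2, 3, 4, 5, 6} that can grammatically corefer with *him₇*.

{1, 2, 3, 4, 5}

*him* is a pronoun, so Principle B applies: it must be free in its binding domain.
Binding domain of *him₇*: the embedded TP, whose subject is Pavel₆.
*Rashid₁* and the pronoun do not c-command one another → neither Principle B nor Principle C is at stake; coindexation permitted.
*[Rashid₁'s lawyer]₂* c-commands the pronoun but from outside its binding domain, and is not c-commanded by it → coindexation permitted.
*Kenji₃* and the pronoun do not c-command one another → neither Principle B nor Principle C is at stake; coindexation permitted.
*[Kenji₃'s student]₄* c-commands the pronoun but from outside its binding domain, and is not c-commanded by it → coindexation permitted.
*Jonas₅* c-commands the pronoun but from outside its binding domain, and is not c-commanded by it → coindexation permitted.
*Pavel₆* c-commands the pronoun within its binding domain → coindexation would violate Principle B.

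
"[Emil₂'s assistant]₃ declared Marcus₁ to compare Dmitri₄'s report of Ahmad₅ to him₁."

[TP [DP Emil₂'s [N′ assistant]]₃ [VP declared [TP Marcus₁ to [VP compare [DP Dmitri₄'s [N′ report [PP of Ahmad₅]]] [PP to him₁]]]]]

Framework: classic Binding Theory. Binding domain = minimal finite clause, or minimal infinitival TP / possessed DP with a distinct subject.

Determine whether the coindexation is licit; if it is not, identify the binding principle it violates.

The two coindexed NPs are *Marcus₁* and *him₁*.
*him₁* is a pronoun. Its binding domain is the embedded TP, whose subject is Marcus₁.
*Marcus₁* c-commands it within that domain and carries the same index.
The pronoun is locally bound → Principle B violation.

Principle B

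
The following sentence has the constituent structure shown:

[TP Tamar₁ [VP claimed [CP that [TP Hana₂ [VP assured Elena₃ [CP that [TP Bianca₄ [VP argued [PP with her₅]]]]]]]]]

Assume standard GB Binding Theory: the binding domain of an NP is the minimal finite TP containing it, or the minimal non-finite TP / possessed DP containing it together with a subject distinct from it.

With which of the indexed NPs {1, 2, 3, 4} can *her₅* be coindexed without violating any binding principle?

*her* is a pronoun, so Principle B applies: it must be free in its binding domain.
Binding domain of *her₅*: the embedded TP, whose subject is Bianca₄.
*Tamar₁* c-commands the pronoun but from outside its binding domain, and is not c-commanded by it → coindexation permitted.
*Hana₂* c-commands the pronoun but from outside its binding domain, and is not c-commanded by it → coindexation permitted.
*Elena₃* c-commands the pronoun but from outside its binding domain, and is not c-commanded by it → coindexation permitted.
*Bianca₄* c-commands the pronoun within its binding domain → coindexation would violate Principle B.

{1, 2, 3}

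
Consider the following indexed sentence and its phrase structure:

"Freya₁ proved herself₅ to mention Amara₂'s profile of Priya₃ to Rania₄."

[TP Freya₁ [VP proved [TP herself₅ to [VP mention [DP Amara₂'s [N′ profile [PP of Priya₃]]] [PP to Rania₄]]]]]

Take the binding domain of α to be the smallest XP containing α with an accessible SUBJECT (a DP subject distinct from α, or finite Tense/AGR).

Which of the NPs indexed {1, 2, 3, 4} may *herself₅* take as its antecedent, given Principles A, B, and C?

*herself* is an anaphor, so Principle A applies: it must be bound in its binding domain.
Binding domain of *herself₅*: the matrix TP, whose subject is Freya₁.
*Freya₁* c-commands the anaphor within its binding domain → licit binder.
*Amara₂* does not c-command the anaphor → cannot bind it.
*Priya₃* does not c-command the anaphor → cannot bind it.
*Rania₄* does not c-command the anaphor → cannot bind it.

{1}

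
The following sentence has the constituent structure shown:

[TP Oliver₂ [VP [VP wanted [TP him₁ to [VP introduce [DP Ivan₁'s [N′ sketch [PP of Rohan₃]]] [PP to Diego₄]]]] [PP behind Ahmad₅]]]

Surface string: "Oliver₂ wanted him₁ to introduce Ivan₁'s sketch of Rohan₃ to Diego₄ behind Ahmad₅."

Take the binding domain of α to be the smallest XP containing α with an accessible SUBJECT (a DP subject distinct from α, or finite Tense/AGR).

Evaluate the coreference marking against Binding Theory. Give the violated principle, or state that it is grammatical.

The two coindexed NPs are *him₁* and *Ivan₁*.
*Ivan₁* is an R-expression. Principle C requires it to be free everywhere.
*him₁* c-commands it and carries the same index.
The R-expression is bound → Principle C violation.

Principle C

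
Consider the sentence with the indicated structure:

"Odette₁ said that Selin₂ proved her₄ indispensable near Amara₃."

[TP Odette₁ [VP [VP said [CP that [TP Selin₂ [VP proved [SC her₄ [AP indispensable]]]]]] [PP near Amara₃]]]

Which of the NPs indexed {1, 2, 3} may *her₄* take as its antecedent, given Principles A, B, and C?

*her* is a pronoun, so Principle B applies: it must be free in its binding domain.
Binding domain of *her₄*: the embedded TP, whose subject is Selin₂.
*Odette₁* c-commands the pronoun but from outside its binding domain, and is not c-commanded by it → coindexation permitted.
*Selin₂* c-commands the pronoun within its binding domain → coindexation would violate Principle B.
*Amara₃* and the pronoun do not c-command one another → neither Principle B nor Principle C is at stake; coindexation permitted.

{1, 3}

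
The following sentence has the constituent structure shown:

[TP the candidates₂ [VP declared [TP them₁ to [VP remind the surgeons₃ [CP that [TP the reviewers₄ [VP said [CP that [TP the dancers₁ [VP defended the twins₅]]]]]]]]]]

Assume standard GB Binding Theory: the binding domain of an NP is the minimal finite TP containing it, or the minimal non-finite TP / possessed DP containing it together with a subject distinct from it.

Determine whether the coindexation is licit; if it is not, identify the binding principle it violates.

Principle C

The two coindexed NPs are *them₁* and *the dancers₁*.
*the dancers₁* is an R-expression. Principle C requires it to be free everywhere.
*them₁* c-commands it and carries the same index.
The R-expression is bound → Principle C violation.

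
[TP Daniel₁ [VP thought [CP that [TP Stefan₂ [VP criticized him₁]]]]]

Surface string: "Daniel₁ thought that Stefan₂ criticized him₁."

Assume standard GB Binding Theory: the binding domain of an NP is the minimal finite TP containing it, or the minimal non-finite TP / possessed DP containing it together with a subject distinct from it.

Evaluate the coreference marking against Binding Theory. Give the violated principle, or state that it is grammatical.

The two coindexed NPs are *Daniel₁* and *him₁*.
*him₁* is a pronoun; its binding domain is the embedded TP, whose subject is Stefan₂. Within that domain it is c-commanded only by *Stefan₂*, which carries a different index — the pronoun is free locally, so Principle B holds.
*Daniel₁* is an R-expression; *him₁* does not c-command it, and no other NP shares its index, so Principle C is satisfied.
All principles are respected.

grammatical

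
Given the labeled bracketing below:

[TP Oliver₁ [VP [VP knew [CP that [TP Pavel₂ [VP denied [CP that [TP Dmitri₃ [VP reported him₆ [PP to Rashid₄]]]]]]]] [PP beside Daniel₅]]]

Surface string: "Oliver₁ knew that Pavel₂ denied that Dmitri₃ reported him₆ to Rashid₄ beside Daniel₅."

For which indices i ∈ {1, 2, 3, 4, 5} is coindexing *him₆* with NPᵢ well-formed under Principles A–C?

{1, 2, 5}

*him* is a pronoun, so Principle B applies: it must be free in its binding domain.
Binding domain of *him₆*: the embedded TP, whose subject is Dmitri₃.
*Oliver₁* c-commands the pronoun but from outside its binding domain, and is not c-commanded by it → coindexation permitted.
*Pavel₂* c-commands the pronoun but from outside its binding domain, and is not c-commanded by it → coindexation permitted.
*Dmitri₃* c-commands the pronoun within its binding domain → coindexation would violate Principle B.
*Rashid₄*: the pronoun c-commands this R-expression → coindexation would violate Principle C on *Rashid₄*.
*Daniel₅* and the pronoun do not c-command one another → neither Principle B nor Principle C is at stake; coindexation permitted.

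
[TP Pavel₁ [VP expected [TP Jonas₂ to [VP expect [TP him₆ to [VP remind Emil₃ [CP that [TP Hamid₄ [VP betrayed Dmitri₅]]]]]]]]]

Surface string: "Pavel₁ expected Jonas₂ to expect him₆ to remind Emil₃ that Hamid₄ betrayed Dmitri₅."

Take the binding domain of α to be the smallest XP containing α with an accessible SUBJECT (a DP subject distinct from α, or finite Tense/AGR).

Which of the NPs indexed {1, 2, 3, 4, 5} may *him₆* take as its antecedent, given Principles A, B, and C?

*him* is a pronoun, so Principle B applies: it must be free in its binding domain.
Binding domain of *him₆*: the embedded TP, whose subject is Jonas₂.
*Pavel₁* c-commands the pronoun but from outside its binding domain, and is not c-commanded by it → coindexation permitted.
*Jonas₂* c-commands the pronoun within its binding domain → coindexation would violate Principle B.
*Emil₃*: the pronoun c-commands this R-expression → coindexation would violate Principle C on *Emil₃*.
*Hamid₄*: the pronoun c-commands this R-expression → coindexation would violate Principle C on *Hamid₄*.
*Dmitri₅*: the pronoun c-commands this R-expression → coindexation would violate Principle C on *Dmitri₅*.

{1}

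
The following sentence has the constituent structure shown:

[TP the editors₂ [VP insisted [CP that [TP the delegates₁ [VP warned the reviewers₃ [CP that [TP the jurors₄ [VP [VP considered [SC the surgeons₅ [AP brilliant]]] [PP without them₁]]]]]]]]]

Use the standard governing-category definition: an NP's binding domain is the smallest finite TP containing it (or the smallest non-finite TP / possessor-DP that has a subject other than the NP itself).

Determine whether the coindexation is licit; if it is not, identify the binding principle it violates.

The two coindexed NPs are *the delegates₁* and *them₁*.
*them₁* is a pronoun; its binding domain is the embedded TP, whose subject is the jurors₄. Within that domain it is c-commanded only by *the jurors₄*, which carries a different index — the pronoun is free locally, so Principle B holds.
*the delegates₁* is an R-expression; *them₁* does not c-command it, and no other NP shares its index, so Principle C is satisfied.
All principles are respected.

grammatical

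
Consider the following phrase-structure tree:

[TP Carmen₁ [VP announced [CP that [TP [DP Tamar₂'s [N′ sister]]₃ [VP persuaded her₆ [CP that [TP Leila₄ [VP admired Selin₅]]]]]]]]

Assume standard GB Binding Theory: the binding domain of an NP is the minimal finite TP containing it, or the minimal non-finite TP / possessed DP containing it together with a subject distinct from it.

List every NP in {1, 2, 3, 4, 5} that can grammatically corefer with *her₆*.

*her* is a pronoun, so Principle B applies: it must be free in its binding domain.
Binding domain of *her₆*: the embedded TP, whose subject is [Tamar₂'s sister]₃.
*Carmen₁* c-commands the pronoun but from outside its binding domain, and is not c-commanded by it → coindexation permitted.
*Tamar₂* and the pronoun do not c-command one another → neither Principle B nor Principle C is at stake; coindexation permitted.
*[Tamar₂'s sister]₃* c-commands the pronoun within its binding domain → coindexation would violate Principle B.
*Leila₄*: the pronoun c-commands this R-expression → coindexation would violate Principle C on *Leila₄*.
*Selin₅*: the pronoun c-commands this R-expression → coindexation would violate Principle C on *Selin₅*.

{1, 2}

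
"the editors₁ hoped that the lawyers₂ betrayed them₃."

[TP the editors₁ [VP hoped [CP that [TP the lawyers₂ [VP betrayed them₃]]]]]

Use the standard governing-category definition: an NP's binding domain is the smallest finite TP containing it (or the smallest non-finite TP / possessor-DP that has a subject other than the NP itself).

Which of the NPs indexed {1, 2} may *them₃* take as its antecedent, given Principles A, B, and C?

{1}

*them* is a pronoun, so Principle B applies: it must be free in its binding domain.
Binding domain of *them₃*: the embedded TP, whose subject is the lawyers₂.
*the editors₁* c-commands the pronoun but from outside its binding domain, and is not c-commanded by it → coindexation permitted.
*the lawyers₂* c-commands the pronoun within its binding domain → coindexation would violate Principle B.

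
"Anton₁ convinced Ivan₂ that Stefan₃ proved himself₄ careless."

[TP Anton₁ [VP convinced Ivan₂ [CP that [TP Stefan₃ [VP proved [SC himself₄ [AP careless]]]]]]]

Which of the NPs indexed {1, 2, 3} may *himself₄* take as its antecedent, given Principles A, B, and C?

{3}

*himself* is an anaphor, so Principle A applies: it must be bound in its binding domain.
Binding domain of *himself₄*: the embedded TP, whose subject is Stefan₃.
*Anton₁* c-commands the anaphor but is outside its binding domain → cannot satisfy Principle A.
*Ivan₂* c-commands the anaphor but is outside its binding domain → cannot satisfy Principle A.
*Stefan₃* c-commands the anaphor within its binding domain → licit binder.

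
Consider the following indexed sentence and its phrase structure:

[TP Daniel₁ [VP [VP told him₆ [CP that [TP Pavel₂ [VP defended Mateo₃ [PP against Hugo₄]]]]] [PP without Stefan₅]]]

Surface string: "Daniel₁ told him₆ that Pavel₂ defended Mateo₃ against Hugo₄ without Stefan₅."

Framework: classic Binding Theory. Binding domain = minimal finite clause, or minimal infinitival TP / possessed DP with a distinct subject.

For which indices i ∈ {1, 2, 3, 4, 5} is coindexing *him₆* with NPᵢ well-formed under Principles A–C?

{5}

*him* is a pronoun, so Principle B applies: it must be free in its binding domain.
Binding domain of *him₆*: the matrix TP, whose subject is Daniel₁.
*Daniel₁* c-commands the pronoun within its binding domain → coindexation would violate Principle B.
*Pavel₂*: the pronoun c-commands this R-expression → coindexation would violate Principle C on *Pavel₂*.
*Mateo₃*: the pronoun c-commands this R-expression → coindexation would violate Principle C on *Mateo₃*.
*Hugo₄*: the pronoun c-commands this R-expression → coindexation would violate Principle C on *Hugo₄*.
*Stefan₅* and the pronoun do not c-command one another → neither Principle B nor Principle C is at stake; coindexation permitted.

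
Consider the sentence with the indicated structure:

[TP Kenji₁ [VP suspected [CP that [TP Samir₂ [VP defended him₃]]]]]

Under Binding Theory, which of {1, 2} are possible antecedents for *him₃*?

{1}

*him* is a pronoun, so Principle B applies: it must be free in its binding domain.
Binding domain of *him₃*: the embedded TP, whose subject is Samir₂.
*Kenji₁* c-commands the pronoun but from outside its binding domain, and is not c-commanded by it → coindexation permitted.
*Samir₂* c-commands the pronoun within its binding domain → coindexation would violate Principle B.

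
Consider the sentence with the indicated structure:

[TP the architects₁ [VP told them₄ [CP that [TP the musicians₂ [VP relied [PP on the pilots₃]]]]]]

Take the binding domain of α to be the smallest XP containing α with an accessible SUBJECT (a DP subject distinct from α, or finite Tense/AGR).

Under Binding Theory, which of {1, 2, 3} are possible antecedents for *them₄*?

*them* is a pronoun, so Principle B applies: it must be free in its binding domain.
Binding domain of *them₄*: the matrix TP, whose subject is the architects₁.
*the architects₁* c-commands the pronoun within its binding domain → coindexation would violate Principle B.
*the musicians₂*: the pronoun c-commands this R-expression → coindexation would violate Principle C on *the musicians₂*.
*the pilots₃*: the pronoun c-commands this R-expression → coindexation would violate Principle C on *the pilots₃*.

none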